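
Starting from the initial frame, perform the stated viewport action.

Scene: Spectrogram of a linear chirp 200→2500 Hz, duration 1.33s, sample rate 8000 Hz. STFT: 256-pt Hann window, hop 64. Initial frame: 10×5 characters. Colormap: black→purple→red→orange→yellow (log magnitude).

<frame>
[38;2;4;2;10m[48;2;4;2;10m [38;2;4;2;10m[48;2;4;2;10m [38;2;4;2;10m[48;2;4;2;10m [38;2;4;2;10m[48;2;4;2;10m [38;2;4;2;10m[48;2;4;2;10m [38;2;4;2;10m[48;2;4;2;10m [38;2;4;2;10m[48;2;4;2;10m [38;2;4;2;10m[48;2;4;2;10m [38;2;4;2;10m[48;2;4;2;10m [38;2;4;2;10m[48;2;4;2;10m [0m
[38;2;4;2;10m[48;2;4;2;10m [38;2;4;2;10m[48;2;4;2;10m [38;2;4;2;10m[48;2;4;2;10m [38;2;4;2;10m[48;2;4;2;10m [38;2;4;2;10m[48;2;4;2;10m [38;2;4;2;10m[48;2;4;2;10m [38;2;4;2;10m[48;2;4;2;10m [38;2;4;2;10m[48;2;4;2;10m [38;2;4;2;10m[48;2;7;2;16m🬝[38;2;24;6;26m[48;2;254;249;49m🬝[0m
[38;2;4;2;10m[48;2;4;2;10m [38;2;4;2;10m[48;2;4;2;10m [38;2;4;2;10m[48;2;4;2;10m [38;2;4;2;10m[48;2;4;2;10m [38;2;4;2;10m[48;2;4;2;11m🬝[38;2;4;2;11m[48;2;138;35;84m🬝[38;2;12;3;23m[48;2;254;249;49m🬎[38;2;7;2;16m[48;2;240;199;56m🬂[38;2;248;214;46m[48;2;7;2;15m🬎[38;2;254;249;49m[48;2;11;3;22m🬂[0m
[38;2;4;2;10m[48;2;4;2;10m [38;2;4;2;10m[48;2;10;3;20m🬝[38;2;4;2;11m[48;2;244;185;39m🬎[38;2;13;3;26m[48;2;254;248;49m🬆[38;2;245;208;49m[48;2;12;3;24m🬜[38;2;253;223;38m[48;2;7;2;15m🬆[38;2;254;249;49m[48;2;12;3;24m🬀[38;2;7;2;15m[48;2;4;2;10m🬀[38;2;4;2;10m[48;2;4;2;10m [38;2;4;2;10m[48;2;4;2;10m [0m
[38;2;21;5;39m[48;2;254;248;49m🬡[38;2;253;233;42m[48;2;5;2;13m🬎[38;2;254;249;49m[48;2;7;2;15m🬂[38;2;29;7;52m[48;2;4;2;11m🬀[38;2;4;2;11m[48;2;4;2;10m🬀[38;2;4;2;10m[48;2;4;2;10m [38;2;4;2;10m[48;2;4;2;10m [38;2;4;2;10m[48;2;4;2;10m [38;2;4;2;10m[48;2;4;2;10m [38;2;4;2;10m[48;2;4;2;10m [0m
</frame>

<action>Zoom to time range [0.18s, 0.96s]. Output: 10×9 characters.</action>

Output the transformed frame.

<frame>
[38;2;4;2;10m[48;2;4;2;10m [38;2;4;2;10m[48;2;4;2;10m [38;2;4;2;10m[48;2;4;2;10m [38;2;4;2;10m[48;2;4;2;10m [38;2;4;2;10m[48;2;4;2;10m [38;2;4;2;10m[48;2;4;2;10m [38;2;4;2;10m[48;2;4;2;10m [38;2;4;2;10m[48;2;4;2;10m [38;2;4;2;10m[48;2;4;2;10m [38;2;4;2;10m[48;2;4;2;10m [0m
[38;2;4;2;10m[48;2;4;2;10m [38;2;4;2;10m[48;2;4;2;10m [38;2;4;2;10m[48;2;4;2;10m [38;2;4;2;10m[48;2;4;2;10m [38;2;4;2;10m[48;2;4;2;10m [38;2;4;2;10m[48;2;4;2;10m [38;2;4;2;10m[48;2;4;2;10m [38;2;4;2;10m[48;2;4;2;10m [38;2;4;2;10m[48;2;4;2;10m [38;2;4;2;10m[48;2;4;2;10m [0m
[38;2;4;2;10m[48;2;4;2;10m [38;2;4;2;10m[48;2;4;2;10m [38;2;4;2;10m[48;2;4;2;10m [38;2;4;2;10m[48;2;4;2;10m [38;2;4;2;10m[48;2;4;2;10m [38;2;4;2;10m[48;2;4;2;10m [38;2;4;2;10m[48;2;4;2;10m [38;2;4;2;10m[48;2;4;2;10m [38;2;4;2;10m[48;2;4;2;10m [38;2;4;2;10m[48;2;4;2;10m [0m
[38;2;4;2;10m[48;2;4;2;10m [38;2;4;2;10m[48;2;4;2;10m [38;2;4;2;10m[48;2;4;2;10m [38;2;4;2;10m[48;2;4;2;10m [38;2;4;2;10m[48;2;4;2;10m [38;2;4;2;10m[48;2;4;2;10m [38;2;4;2;10m[48;2;4;2;10m [38;2;4;2;10m[48;2;4;2;10m [38;2;4;2;10m[48;2;4;2;10m [38;2;4;2;10m[48;2;4;2;10m [0m
[38;2;4;2;10m[48;2;4;2;10m [38;2;4;2;10m[48;2;4;2;10m [38;2;4;2;10m[48;2;4;2;10m [38;2;4;2;10m[48;2;4;2;10m [38;2;4;2;10m[48;2;4;2;10m [38;2;4;2;10m[48;2;4;2;10m [38;2;4;2;10m[48;2;4;2;11m🬝[38;2;4;2;10m[48;2;6;2;14m🬝[38;2;5;2;12m[48;2;30;7;54m🬝[38;2;8;2;16m[48;2;252;203;30m🬎[0m
[38;2;4;2;10m[48;2;4;2;10m [38;2;4;2;10m[48;2;4;2;10m [38;2;4;2;10m[48;2;4;2;10m [38;2;4;2;10m[48;2;4;2;11m🬝[38;2;4;2;10m[48;2;7;2;15m🬝[38;2;9;2;18m[48;2;200;52;79m🬝[38;2;32;8;34m[48;2;254;248;49m🬎[38;2;20;5;37m[48;2;253;234;43m🬂[38;2;253;226;39m[48;2;22;5;41m🬎[38;2;254;248;49m[48;2;49;13;33m🬂[0m
[38;2;4;2;10m[48;2;5;2;12m🬝[38;2;4;2;11m[48;2;15;4;29m🬝[38;2;38;10;27m[48;2;254;246;48m🬝[38;2;17;4;32m[48;2;253;235;44m🬆[38;2;73;18;73m[48;2;253;233;42m🬟[38;2;253;241;46m[48;2;21;5;39m🬆[38;2;228;154;61m[48;2;7;2;15m🬂[38;2;16;4;30m[48;2;5;2;11m🬀[38;2;5;2;12m[48;2;4;2;10m🬀[38;2;4;2;10m[48;2;4;2;10m [0m
[38;2;21;5;39m[48;2;253;231;42m🬂[38;2;249;217;44m[48;2;21;5;39m🬎[38;2;254;249;49m[48;2;41;10;34m🬂[38;2;250;164;15m[48;2;10;3;20m🬀[38;2;9;3;19m[48;2;4;2;10m🬀[38;2;5;2;11m[48;2;4;2;10m🬀[38;2;4;2;10m[48;2;4;2;10m [38;2;4;2;10m[48;2;4;2;10m [38;2;4;2;10m[48;2;4;2;10m [38;2;4;2;10m[48;2;4;2;10m [0m
[38;2;33;8;59m[48;2;5;2;12m🬀[38;2;6;2;13m[48;2;4;2;10m🬀[38;2;4;2;10m[48;2;4;2;10m [38;2;4;2;10m[48;2;4;2;10m [38;2;4;2;10m[48;2;4;2;10m [38;2;4;2;10m[48;2;4;2;10m [38;2;4;2;10m[48;2;4;2;10m [38;2;4;2;10m[48;2;4;2;10m [38;2;4;2;10m[48;2;4;2;10m [38;2;4;2;10m[48;2;4;2;10m [0m
</frame>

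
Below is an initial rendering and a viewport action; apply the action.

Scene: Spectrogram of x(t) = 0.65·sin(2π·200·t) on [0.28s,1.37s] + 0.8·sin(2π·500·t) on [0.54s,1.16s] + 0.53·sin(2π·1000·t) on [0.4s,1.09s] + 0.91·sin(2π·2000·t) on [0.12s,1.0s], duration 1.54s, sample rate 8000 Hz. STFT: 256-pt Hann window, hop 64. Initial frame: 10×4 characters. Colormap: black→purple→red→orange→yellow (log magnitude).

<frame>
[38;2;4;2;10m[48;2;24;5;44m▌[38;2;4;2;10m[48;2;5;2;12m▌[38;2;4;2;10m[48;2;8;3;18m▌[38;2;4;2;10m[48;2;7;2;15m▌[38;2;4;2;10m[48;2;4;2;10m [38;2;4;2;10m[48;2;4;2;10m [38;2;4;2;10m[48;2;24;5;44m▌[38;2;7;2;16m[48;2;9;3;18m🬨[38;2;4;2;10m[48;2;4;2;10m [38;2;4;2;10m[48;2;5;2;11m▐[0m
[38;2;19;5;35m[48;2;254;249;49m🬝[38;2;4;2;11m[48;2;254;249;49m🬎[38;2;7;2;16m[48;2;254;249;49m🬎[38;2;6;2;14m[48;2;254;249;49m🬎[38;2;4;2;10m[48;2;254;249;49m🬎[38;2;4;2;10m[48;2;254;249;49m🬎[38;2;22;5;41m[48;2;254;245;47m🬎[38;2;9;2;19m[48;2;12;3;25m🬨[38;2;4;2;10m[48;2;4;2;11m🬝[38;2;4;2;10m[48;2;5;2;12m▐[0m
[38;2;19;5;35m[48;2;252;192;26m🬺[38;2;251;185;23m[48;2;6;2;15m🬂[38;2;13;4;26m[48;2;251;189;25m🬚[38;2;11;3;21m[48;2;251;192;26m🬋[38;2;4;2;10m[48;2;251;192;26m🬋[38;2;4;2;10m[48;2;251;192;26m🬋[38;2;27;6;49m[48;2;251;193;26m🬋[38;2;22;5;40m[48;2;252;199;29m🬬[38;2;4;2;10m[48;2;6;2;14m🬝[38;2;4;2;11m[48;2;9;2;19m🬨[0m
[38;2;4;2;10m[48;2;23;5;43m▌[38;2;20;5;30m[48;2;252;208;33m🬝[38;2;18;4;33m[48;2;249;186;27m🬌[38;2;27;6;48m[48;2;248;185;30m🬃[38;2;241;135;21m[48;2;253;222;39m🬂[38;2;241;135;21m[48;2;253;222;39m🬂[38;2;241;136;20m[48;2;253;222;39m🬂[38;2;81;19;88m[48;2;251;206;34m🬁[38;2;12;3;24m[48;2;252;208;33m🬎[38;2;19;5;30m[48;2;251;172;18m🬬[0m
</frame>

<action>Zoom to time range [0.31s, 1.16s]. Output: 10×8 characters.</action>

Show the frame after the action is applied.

<frame>
[38;2;4;2;10m[48;2;8;2;17m▌[38;2;4;2;10m[48;2;7;2;15m▐[38;2;4;2;10m[48;2;7;2;15m▌[38;2;4;2;10m[48;2;4;2;10m [38;2;4;2;10m[48;2;4;2;10m [38;2;4;2;10m[48;2;4;2;10m [38;2;4;2;10m[48;2;4;2;10m [38;2;4;2;10m[48;2;4;2;10m [38;2;4;2;11m[48;2;21;5;39m▐[38;2;8;2;17m[48;2;8;2;17m [0m
[38;2;4;2;10m[48;2;9;3;18m▌[38;2;4;2;10m[48;2;7;2;16m▐[38;2;4;2;10m[48;2;7;2;16m▌[38;2;4;2;10m[48;2;4;2;10m [38;2;4;2;10m[48;2;4;2;10m [38;2;4;2;10m[48;2;4;2;10m [38;2;4;2;10m[48;2;4;2;10m [38;2;4;2;10m[48;2;4;2;10m [38;2;4;2;11m[48;2;24;5;44m▐[38;2;8;2;17m[48;2;9;3;18m🬎[0m
[38;2;4;2;10m[48;2;10;3;20m▌[38;2;4;2;10m[48;2;8;2;17m▐[38;2;4;2;10m[48;2;8;2;17m▌[38;2;4;2;10m[48;2;4;2;10m [38;2;4;2;10m[48;2;4;2;10m [38;2;4;2;10m[48;2;4;2;10m [38;2;4;2;10m[48;2;4;2;10m [38;2;4;2;10m[48;2;4;2;10m [38;2;5;2;12m[48;2;33;8;59m▐[38;2;9;3;18m[48;2;10;3;20m🬎[0m
[38;2;7;2;16m[48;2;254;249;49m🬎[38;2;6;2;15m[48;2;254;249;49m🬎[38;2;6;2;14m[48;2;254;249;49m🬎[38;2;4;2;10m[48;2;254;249;49m🬎[38;2;4;2;10m[48;2;254;249;49m🬎[38;2;4;2;10m[48;2;254;249;49m🬎[38;2;4;2;10m[48;2;254;249;49m🬎[38;2;4;2;10m[48;2;254;249;49m🬎[38;2;35;8;44m[48;2;254;249;49m🬬[38;2;11;3;22m[48;2;13;3;25m🬎[0m
[38;2;251;185;23m[48;2;12;3;24m🬂[38;2;251;185;23m[48;2;10;3;21m🬂[38;2;251;185;23m[48;2;9;2;18m🬂[38;2;251;185;23m[48;2;4;2;10m🬂[38;2;251;185;23m[48;2;4;2;10m🬂[38;2;251;185;23m[48;2;4;2;10m🬂[38;2;251;185;23m[48;2;4;2;10m🬂[38;2;251;185;23m[48;2;4;2;10m🬂[38;2;251;190;25m[48;2;35;8;43m🬀[38;2;16;4;30m[48;2;22;5;41m🬎[0m
[38;2;18;5;34m[48;2;227;107;40m🬝[38;2;18;4;34m[48;2;252;199;29m🬎[38;2;11;3;23m[48;2;252;199;29m🬎[38;2;4;2;10m[48;2;252;199;29m🬎[38;2;4;2;10m[48;2;252;199;29m🬎[38;2;4;2;10m[48;2;252;199;29m🬎[38;2;4;2;10m[48;2;252;199;29m🬎[38;2;4;2;10m[48;2;252;199;29m🬎[38;2;20;5;37m[48;2;252;199;29m🬎[38;2;38;8;66m[48;2;232;138;45m🬎[0m
[38;2;21;5;37m[48;2;221;94;50m🬺[38;2;243;138;18m[48;2;21;5;38m🬂[38;2;27;7;36m[48;2;246;170;28m🬚[38;2;4;2;10m[48;2;247;186;33m🬋[38;2;4;2;10m[48;2;247;186;33m🬋[38;2;4;2;10m[48;2;247;186;33m🬋[38;2;4;2;10m[48;2;247;186;33m🬋[38;2;4;2;10m[48;2;247;186;33m🬋[38;2;14;4;27m[48;2;247;186;32m🬋[38;2;102;30;80m[48;2;250;204;36m🬍[0m
[38;2;20;5;38m[48;2;233;145;45m🬂[38;2;17;4;33m[48;2;234;146;44m🬂[38;2;10;3;20m[48;2;238;154;39m🬀[38;2;251;190;25m[48;2;215;82;58m🬎[38;2;251;190;25m[48;2;215;82;58m🬎[38;2;251;190;25m[48;2;215;82;58m🬎[38;2;251;190;25m[48;2;215;82;58m🬎[38;2;251;190;25m[48;2;215;82;58m🬎[38;2;251;190;25m[48;2;215;83;57m🬎[38;2;251;191;25m[48;2;216;84;56m🬎[0m
</frame>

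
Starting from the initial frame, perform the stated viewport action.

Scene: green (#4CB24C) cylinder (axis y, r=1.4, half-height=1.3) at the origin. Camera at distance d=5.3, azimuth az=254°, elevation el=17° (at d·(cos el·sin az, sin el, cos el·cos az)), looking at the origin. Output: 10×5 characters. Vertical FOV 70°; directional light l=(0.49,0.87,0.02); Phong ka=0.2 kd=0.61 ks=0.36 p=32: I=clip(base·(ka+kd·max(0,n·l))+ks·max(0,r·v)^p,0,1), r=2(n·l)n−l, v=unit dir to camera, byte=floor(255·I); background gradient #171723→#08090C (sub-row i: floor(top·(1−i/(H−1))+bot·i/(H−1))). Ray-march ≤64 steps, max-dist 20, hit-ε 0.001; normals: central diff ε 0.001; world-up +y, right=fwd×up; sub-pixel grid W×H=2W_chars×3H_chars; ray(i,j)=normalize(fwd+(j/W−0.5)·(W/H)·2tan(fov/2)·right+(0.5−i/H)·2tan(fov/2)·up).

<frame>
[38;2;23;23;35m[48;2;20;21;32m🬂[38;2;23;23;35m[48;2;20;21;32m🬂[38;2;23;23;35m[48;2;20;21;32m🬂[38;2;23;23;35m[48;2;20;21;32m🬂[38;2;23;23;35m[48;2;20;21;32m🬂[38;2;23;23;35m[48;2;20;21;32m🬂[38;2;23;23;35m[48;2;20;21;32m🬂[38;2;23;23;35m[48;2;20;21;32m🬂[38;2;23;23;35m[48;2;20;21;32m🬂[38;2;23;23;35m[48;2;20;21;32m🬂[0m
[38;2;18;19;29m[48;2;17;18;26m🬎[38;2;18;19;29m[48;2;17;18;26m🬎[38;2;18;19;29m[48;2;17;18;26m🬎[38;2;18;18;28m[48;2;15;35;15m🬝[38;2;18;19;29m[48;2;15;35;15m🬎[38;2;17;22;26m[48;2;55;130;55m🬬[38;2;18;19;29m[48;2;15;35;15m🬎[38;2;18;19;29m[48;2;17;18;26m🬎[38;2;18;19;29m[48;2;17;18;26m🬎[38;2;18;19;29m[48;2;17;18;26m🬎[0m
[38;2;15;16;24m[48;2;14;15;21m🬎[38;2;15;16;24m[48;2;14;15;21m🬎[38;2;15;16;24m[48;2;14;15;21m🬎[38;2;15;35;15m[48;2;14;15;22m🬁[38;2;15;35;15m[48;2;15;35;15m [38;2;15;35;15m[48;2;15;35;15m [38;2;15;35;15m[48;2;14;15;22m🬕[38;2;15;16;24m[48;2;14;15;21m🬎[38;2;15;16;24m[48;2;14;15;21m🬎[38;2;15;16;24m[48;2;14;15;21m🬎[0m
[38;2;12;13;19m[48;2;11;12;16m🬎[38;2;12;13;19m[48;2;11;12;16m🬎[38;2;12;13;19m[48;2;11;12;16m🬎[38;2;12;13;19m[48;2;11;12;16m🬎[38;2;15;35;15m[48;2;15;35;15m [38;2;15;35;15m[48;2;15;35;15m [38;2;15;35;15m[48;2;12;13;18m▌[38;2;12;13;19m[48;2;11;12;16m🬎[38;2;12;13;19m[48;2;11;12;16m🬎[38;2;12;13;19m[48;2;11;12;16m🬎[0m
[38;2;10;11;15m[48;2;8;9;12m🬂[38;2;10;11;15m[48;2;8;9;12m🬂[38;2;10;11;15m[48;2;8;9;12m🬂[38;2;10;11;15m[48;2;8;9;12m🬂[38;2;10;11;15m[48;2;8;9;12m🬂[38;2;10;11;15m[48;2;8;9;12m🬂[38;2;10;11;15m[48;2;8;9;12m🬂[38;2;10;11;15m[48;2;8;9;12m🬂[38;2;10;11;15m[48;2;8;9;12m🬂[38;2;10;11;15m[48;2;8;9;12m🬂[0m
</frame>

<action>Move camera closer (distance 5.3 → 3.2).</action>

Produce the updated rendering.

<frame>
[38;2;23;23;35m[48;2;20;21;32m🬂[38;2;23;23;35m[48;2;20;21;32m🬂[38;2;21;22;33m[48;2;15;35;15m🬝[38;2;22;22;34m[48;2;15;35;15m🬎[38;2;22;22;34m[48;2;15;35;15m🬎[38;2;22;22;34m[48;2;15;35;15m🬎[38;2;22;22;34m[48;2;15;35;15m🬎[38;2;22;22;34m[48;2;15;35;15m🬎[38;2;23;23;35m[48;2;20;21;32m🬂[38;2;23;23;35m[48;2;20;21;32m🬂[0m
[38;2;18;19;29m[48;2;17;18;26m🬎[38;2;18;19;29m[48;2;17;18;26m🬎[38;2;18;18;28m[48;2;15;35;15m▌[38;2;15;35;15m[48;2;15;35;15m [38;2;15;35;15m[48;2;15;35;15m [38;2;15;35;15m[48;2;15;35;15m [38;2;15;35;15m[48;2;15;35;15m [38;2;15;35;15m[48;2;15;35;15m [38;2;18;19;29m[48;2;17;18;26m🬎[38;2;18;19;29m[48;2;17;18;26m🬎[0m
[38;2;15;16;24m[48;2;14;15;21m🬎[38;2;15;16;24m[48;2;14;15;21m🬎[38;2;15;35;15m[48;2;15;16;23m▐[38;2;15;35;15m[48;2;15;35;15m [38;2;15;35;15m[48;2;15;35;15m [38;2;15;35;15m[48;2;15;35;15m [38;2;15;35;15m[48;2;15;35;15m [38;2;15;35;15m[48;2;15;35;15m [38;2;15;16;24m[48;2;14;15;21m🬎[38;2;15;16;24m[48;2;14;15;21m🬎[0m
[38;2;12;13;19m[48;2;11;12;16m🬎[38;2;12;13;19m[48;2;11;12;16m🬎[38;2;15;35;15m[48;2;11;12;17m🬁[38;2;15;35;15m[48;2;15;35;15m [38;2;15;35;15m[48;2;15;35;15m [38;2;15;35;15m[48;2;15;35;15m [38;2;15;35;15m[48;2;15;35;15m [38;2;15;35;15m[48;2;11;12;17m🬕[38;2;12;13;19m[48;2;11;12;16m🬎[38;2;12;13;19m[48;2;11;12;16m🬎[0m
[38;2;10;11;15m[48;2;8;9;12m🬂[38;2;10;11;15m[48;2;8;9;12m🬂[38;2;10;11;15m[48;2;8;9;12m🬂[38;2;15;35;15m[48;2;8;9;12m🬬[38;2;15;35;15m[48;2;15;35;15m [38;2;15;35;15m[48;2;15;35;15m [38;2;15;35;15m[48;2;15;35;15m [38;2;15;35;15m[48;2;8;9;13m🬄[38;2;10;11;15m[48;2;8;9;12m🬂[38;2;10;11;15m[48;2;8;9;12m🬂[0m
</frame>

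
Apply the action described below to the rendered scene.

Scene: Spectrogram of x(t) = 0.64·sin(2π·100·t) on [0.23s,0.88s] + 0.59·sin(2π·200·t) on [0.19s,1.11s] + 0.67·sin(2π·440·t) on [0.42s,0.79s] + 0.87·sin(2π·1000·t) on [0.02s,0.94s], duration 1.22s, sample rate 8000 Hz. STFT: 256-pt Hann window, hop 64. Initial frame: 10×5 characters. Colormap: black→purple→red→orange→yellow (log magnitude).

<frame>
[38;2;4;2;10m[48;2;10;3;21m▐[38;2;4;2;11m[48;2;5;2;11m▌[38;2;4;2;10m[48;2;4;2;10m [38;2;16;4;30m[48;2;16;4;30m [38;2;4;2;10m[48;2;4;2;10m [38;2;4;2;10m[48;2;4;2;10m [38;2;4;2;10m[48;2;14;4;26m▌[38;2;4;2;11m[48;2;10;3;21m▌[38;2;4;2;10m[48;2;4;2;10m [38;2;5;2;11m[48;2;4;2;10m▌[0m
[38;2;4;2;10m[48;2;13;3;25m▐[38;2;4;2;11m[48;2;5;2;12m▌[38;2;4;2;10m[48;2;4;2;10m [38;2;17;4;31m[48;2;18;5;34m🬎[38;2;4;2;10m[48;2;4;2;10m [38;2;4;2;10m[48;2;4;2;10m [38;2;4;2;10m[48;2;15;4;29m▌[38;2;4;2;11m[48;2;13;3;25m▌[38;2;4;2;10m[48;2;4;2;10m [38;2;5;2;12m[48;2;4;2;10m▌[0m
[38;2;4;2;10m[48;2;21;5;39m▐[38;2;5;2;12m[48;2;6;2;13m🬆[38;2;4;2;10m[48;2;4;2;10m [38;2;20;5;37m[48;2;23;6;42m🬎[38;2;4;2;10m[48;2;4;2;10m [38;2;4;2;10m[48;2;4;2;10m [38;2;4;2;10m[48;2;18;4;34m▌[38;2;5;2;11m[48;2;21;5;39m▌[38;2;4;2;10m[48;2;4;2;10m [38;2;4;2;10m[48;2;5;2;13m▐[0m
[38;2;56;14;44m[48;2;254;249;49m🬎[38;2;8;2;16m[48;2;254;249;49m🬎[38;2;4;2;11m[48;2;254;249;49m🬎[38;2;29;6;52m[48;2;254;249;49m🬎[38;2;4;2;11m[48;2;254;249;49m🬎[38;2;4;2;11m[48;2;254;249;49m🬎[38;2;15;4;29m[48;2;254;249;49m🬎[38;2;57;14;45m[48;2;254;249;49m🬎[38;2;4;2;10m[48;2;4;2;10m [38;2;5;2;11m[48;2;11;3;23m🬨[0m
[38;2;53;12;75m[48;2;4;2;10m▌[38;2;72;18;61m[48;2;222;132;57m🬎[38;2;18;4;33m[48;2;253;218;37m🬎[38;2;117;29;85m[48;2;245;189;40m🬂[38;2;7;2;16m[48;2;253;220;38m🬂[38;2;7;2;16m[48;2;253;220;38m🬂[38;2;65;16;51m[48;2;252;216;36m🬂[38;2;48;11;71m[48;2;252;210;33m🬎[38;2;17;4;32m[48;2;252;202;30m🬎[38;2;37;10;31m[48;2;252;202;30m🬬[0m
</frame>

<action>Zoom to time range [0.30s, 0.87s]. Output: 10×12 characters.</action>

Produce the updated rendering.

<frame>
[38;2;4;2;10m[48;2;4;2;10m [38;2;4;2;10m[48;2;11;3;22m▌[38;2;4;2;10m[48;2;17;4;32m▐[38;2;4;2;10m[48;2;4;2;10m [38;2;4;2;10m[48;2;4;2;10m [38;2;4;2;10m[48;2;4;2;10m [38;2;4;2;10m[48;2;4;2;10m [38;2;4;2;10m[48;2;4;2;10m [38;2;4;2;10m[48;2;13;4;26m▌[38;2;11;3;22m[48;2;4;2;10m▌[0m
[38;2;4;2;10m[48;2;4;2;10m [38;2;4;2;10m[48;2;11;3;22m▌[38;2;4;2;10m[48;2;17;4;33m▐[38;2;4;2;10m[48;2;4;2;10m [38;2;4;2;10m[48;2;4;2;10m [38;2;4;2;10m[48;2;4;2;10m [38;2;4;2;10m[48;2;4;2;10m [38;2;4;2;10m[48;2;4;2;10m [38;2;4;2;10m[48;2;14;4;26m▌[38;2;11;3;22m[48;2;4;2;10m▌[0m
[38;2;4;2;10m[48;2;4;2;10m [38;2;4;2;10m[48;2;11;3;22m▌[38;2;4;2;10m[48;2;18;4;33m▐[38;2;4;2;10m[48;2;4;2;10m [38;2;4;2;10m[48;2;4;2;10m [38;2;4;2;10m[48;2;4;2;10m [38;2;4;2;10m[48;2;4;2;10m [38;2;4;2;10m[48;2;4;2;10m [38;2;4;2;10m[48;2;14;4;27m▌[38;2;4;2;10m[48;2;11;3;23m▐[0m
[38;2;4;2;10m[48;2;4;2;10m [38;2;4;2;10m[48;2;12;3;23m▌[38;2;4;2;10m[48;2;19;5;35m▐[38;2;4;2;10m[48;2;4;2;10m [38;2;4;2;10m[48;2;4;2;10m [38;2;4;2;10m[48;2;4;2;10m [38;2;4;2;10m[48;2;4;2;10m [38;2;4;2;10m[48;2;4;2;10m [38;2;4;2;10m[48;2;14;4;28m▌[38;2;4;2;10m[48;2;12;3;23m▐[0m
[38;2;4;2;10m[48;2;4;2;10m [38;2;4;2;10m[48;2;12;3;24m▌[38;2;4;2;10m[48;2;20;5;37m▐[38;2;4;2;10m[48;2;4;2;10m [38;2;4;2;10m[48;2;4;2;10m [38;2;4;2;10m[48;2;4;2;10m [38;2;4;2;10m[48;2;4;2;10m [38;2;4;2;10m[48;2;4;2;10m [38;2;4;2;10m[48;2;15;4;29m▌[38;2;4;2;10m[48;2;12;3;24m▐[0m
[38;2;4;2;10m[48;2;4;2;10m [38;2;4;2;10m[48;2;13;3;26m▌[38;2;4;2;10m[48;2;21;5;40m▐[38;2;4;2;10m[48;2;4;2;10m [38;2;4;2;10m[48;2;4;2;10m [38;2;4;2;10m[48;2;4;2;10m [38;2;4;2;10m[48;2;4;2;10m [38;2;4;2;10m[48;2;4;2;10m [38;2;4;2;10m[48;2;17;4;32m▌[38;2;4;2;10m[48;2;13;4;26m▐[0m
[38;2;4;2;10m[48;2;4;2;10m [38;2;4;2;10m[48;2;14;4;28m▌[38;2;4;2;10m[48;2;24;6;44m▐[38;2;4;2;10m[48;2;4;2;10m [38;2;4;2;10m[48;2;4;2;10m [38;2;4;2;10m[48;2;4;2;10m [38;2;4;2;10m[48;2;4;2;10m [38;2;4;2;10m[48;2;4;2;10m [38;2;4;2;10m[48;2;19;5;35m▌[38;2;4;2;10m[48;2;15;4;29m▐[0m
[38;2;4;2;10m[48;2;4;2;10m [38;2;4;2;10m[48;2;17;4;32m▌[38;2;4;2;10m[48;2;28;6;50m▐[38;2;4;2;10m[48;2;4;2;10m [38;2;4;2;10m[48;2;4;2;10m [38;2;4;2;10m[48;2;4;2;10m [38;2;4;2;10m[48;2;4;2;10m [38;2;4;2;10m[48;2;4;2;10m [38;2;4;2;10m[48;2;22;5;40m▌[38;2;4;2;10m[48;2;18;4;33m▐[0m
[38;2;4;2;10m[48;2;254;249;49m🬎[38;2;12;3;23m[48;2;254;249;49m🬎[38;2;18;4;34m[48;2;254;249;49m🬎[38;2;4;2;10m[48;2;254;249;49m🬎[38;2;4;2;10m[48;2;254;249;49m🬎[38;2;4;2;10m[48;2;254;249;49m🬎[38;2;4;2;10m[48;2;254;249;49m🬎[38;2;4;2;10m[48;2;254;249;49m🬎[38;2;15;4;29m[48;2;254;249;49m🬎[38;2;12;3;24m[48;2;254;249;49m🬎[0m
[38;2;251;184;23m[48;2;4;2;10m🬂[38;2;251;184;23m[48;2;19;5;36m🬂[38;2;251;184;23m[48;2;31;8;48m🬂[38;2;251;184;23m[48;2;4;2;11m🬂[38;2;251;184;23m[48;2;4;2;10m🬂[38;2;251;184;23m[48;2;4;2;11m🬂[38;2;251;184;23m[48;2;4;2;10m🬂[38;2;251;184;23m[48;2;4;2;11m🬂[38;2;251;185;23m[48;2;25;6;46m🬂[38;2;251;184;23m[48;2;21;5;38m🬂[0m
[38;2;4;2;10m[48;2;10;3;20m🬎[38;2;6;2;13m[48;2;111;27;85m▌[38;2;75;19;49m[48;2;251;197;28m🬂[38;2;7;2;16m[48;2;251;196;28m🬂[38;2;7;2;15m[48;2;251;196;28m🬂[38;2;7;2;16m[48;2;251;196;28m🬂[38;2;7;2;15m[48;2;251;196;28m🬂[38;2;7;2;16m[48;2;251;196;28m🬂[38;2;66;17;49m[48;2;251;197;28m🬂[38;2;26;7;32m[48;2;200;53;78m🬨[0m
[38;2;159;41;82m[48;2;252;210;33m🬂[38;2;159;41;82m[48;2;252;210;33m🬂[38;2;176;45;81m[48;2;252;210;33m🬂[38;2;159;41;82m[48;2;252;210;33m🬂[38;2;159;41;82m[48;2;252;210;33m🬂[38;2;159;40;82m[48;2;252;210;33m🬂[38;2;159;41;82m[48;2;252;210;33m🬂[38;2;159;40;82m[48;2;252;210;33m🬂[38;2;169;43;81m[48;2;252;210;33m🬂[38;2;159;41;82m[48;2;252;210;33m🬂[0m
</frame>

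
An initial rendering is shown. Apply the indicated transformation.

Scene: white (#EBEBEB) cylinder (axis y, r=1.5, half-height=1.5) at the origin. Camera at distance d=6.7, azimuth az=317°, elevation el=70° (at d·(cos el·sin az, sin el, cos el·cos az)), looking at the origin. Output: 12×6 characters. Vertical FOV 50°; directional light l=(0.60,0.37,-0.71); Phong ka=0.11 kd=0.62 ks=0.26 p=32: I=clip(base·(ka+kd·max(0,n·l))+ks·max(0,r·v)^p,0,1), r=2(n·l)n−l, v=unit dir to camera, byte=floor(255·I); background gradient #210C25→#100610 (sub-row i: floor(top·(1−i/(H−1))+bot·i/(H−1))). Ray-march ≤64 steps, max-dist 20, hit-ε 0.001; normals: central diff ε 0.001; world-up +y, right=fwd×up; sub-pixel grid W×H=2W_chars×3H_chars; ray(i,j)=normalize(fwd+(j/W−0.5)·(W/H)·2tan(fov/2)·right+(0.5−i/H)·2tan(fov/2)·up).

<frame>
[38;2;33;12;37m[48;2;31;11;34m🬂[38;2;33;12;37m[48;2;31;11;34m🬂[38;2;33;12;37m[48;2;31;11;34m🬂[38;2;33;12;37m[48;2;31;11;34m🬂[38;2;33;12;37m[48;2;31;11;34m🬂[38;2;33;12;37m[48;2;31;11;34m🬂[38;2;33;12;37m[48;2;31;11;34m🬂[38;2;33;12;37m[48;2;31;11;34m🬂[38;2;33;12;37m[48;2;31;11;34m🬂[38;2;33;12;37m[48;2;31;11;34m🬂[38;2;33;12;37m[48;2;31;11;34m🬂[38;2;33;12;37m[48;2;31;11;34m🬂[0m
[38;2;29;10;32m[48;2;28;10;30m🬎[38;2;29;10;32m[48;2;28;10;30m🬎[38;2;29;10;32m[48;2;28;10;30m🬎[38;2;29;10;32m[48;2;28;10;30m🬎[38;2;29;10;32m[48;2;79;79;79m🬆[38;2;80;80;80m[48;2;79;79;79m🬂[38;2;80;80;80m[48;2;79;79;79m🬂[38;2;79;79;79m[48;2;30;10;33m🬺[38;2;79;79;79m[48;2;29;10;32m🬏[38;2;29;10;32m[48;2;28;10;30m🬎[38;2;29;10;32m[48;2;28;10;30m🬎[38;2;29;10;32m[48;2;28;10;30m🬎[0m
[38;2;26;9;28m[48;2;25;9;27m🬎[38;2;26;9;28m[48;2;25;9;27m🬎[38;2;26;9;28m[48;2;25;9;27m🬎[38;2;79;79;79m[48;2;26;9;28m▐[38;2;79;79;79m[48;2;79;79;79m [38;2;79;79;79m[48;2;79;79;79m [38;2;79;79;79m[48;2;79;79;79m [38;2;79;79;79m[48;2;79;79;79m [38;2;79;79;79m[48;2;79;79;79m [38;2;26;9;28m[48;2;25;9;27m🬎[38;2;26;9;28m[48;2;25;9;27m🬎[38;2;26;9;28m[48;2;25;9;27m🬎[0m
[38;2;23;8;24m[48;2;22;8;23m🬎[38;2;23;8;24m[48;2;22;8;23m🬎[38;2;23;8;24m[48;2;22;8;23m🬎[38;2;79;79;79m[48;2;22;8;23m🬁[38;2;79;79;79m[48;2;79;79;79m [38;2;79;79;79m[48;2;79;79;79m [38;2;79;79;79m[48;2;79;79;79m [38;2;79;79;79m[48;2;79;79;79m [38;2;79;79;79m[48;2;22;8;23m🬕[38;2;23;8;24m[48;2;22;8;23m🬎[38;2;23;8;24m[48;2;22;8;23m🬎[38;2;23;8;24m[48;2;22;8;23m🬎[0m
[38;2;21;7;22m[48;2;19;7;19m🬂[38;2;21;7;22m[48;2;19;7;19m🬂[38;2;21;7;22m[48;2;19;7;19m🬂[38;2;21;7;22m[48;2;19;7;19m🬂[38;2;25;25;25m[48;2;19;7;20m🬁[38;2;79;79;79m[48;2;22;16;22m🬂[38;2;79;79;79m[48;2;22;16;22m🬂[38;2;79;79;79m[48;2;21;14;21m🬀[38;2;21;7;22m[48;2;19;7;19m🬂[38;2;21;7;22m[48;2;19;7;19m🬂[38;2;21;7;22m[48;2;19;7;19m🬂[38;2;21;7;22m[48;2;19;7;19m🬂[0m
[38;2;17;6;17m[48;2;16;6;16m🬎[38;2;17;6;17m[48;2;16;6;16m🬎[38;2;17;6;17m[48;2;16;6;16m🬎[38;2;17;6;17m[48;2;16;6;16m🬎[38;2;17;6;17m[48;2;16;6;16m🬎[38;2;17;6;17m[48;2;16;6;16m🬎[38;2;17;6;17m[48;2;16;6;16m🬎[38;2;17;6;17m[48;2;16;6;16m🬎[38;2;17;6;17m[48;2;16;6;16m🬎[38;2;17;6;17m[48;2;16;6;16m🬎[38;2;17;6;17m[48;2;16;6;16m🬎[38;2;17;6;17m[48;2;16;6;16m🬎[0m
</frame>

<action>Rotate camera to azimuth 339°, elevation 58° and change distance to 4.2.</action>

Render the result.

<frame>
[38;2;33;12;37m[48;2;31;11;34m🬂[38;2;33;12;37m[48;2;31;11;34m🬂[38;2;32;11;36m[48;2;79;79;79m🬆[38;2;79;79;79m[48;2;80;80;80m🬺[38;2;80;80;80m[48;2;81;81;81m🬺[38;2;83;83;83m[48;2;81;81;81m🬉[38;2;91;91;91m[48;2;86;86;86m🬉[38;2;101;101;101m[48;2;92;92;92m🬊[38;2;112;112;112m[48;2;101;101;101m🬊[38;2;110;110;110m[48;2;33;12;37m🬺[38;2;102;102;102m[48;2;32;11;35m🬏[38;2;33;12;37m[48;2;31;11;34m🬂[0m
[38;2;29;10;32m[48;2;28;10;30m🬎[38;2;79;79;79m[48;2;29;10;32m🬷[38;2;79;79;79m[48;2;79;79;79m [38;2;79;79;79m[48;2;79;79;79m [38;2;79;79;79m[48;2;80;80;80m🬺[38;2;80;80;80m[48;2;79;79;79m🬬[38;2;82;82;82m[48;2;80;80;80m🬊[38;2;87;87;87m[48;2;83;83;83m🬂[38;2;93;93;93m[48;2;85;85;85m🬂[38;2;95;95;95m[48;2;87;87;87m🬂[38;2;94;94;94m[48;2;86;86;86m🬂[38;2;84;84;84m[48;2;29;10;32m🬏[0m
[38;2;26;9;28m[48;2;25;9;27m🬎[38;2;79;79;79m[48;2;25;9;27m🬬[38;2;79;79;79m[48;2;79;79;79m [38;2;79;79;79m[48;2;79;79;79m [38;2;79;79;79m[48;2;79;79;79m [38;2;79;79;79m[48;2;79;79;79m [38;2;80;80;80m[48;2;79;79;79m🬊[38;2;80;80;80m[48;2;79;79;79m🬬[38;2;81;81;81m[48;2;80;80;80m🬂[38;2;81;81;81m[48;2;80;80;80m🬎[38;2;81;81;81m[48;2;80;80;80m🬆[38;2;80;80;80m[48;2;25;9;27m🬄[0m
[38;2;23;8;24m[48;2;22;8;23m🬎[38;2;79;79;79m[48;2;22;8;23m🬁[38;2;79;79;79m[48;2;22;8;23m🬬[38;2;79;79;79m[48;2;79;79;79m [38;2;79;79;79m[48;2;79;79;79m [38;2;79;79;79m[48;2;79;79;79m [38;2;79;79;79m[48;2;79;79;79m [38;2;79;79;79m[48;2;79;79;79m [38;2;79;79;79m[48;2;79;79;79m [38;2;79;79;79m[48;2;79;79;79m [38;2;79;79;79m[48;2;22;8;23m🬆[38;2;23;8;24m[48;2;22;8;23m🬎[0m
[38;2;21;7;22m[48;2;19;7;19m🬂[38;2;21;7;22m[48;2;19;7;19m🬂[38;2;21;7;22m[48;2;19;7;19m🬂[38;2;79;79;79m[48;2;23;21;23m🬁[38;2;79;79;79m[48;2;25;25;25m🬂[38;2;79;79;79m[48;2;25;25;25m🬎[38;2;79;79;79m[48;2;25;25;25m🬎[38;2;79;79;79m[48;2;25;25;25m🬆[38;2;79;79;79m[48;2;25;25;25m🬂[38;2;25;25;25m[48;2;19;7;20m🬄[38;2;21;7;22m[48;2;19;7;19m🬂[38;2;21;7;22m[48;2;19;7;19m🬂[0m
[38;2;17;6;17m[48;2;16;6;16m🬎[38;2;17;6;17m[48;2;16;6;16m🬎[38;2;17;6;17m[48;2;16;6;16m🬎[38;2;17;6;17m[48;2;16;6;16m🬎[38;2;25;25;25m[48;2;16;6;16m🬊[38;2;25;25;25m[48;2;25;25;25m [38;2;25;25;25m[48;2;25;25;25m [38;2;25;25;25m[48;2;16;6;16m🬝[38;2;25;25;25m[48;2;16;6;16m🬀[38;2;17;6;17m[48;2;16;6;16m🬎[38;2;17;6;17m[48;2;16;6;16m🬎[38;2;17;6;17m[48;2;16;6;16m🬎[0m
</frame>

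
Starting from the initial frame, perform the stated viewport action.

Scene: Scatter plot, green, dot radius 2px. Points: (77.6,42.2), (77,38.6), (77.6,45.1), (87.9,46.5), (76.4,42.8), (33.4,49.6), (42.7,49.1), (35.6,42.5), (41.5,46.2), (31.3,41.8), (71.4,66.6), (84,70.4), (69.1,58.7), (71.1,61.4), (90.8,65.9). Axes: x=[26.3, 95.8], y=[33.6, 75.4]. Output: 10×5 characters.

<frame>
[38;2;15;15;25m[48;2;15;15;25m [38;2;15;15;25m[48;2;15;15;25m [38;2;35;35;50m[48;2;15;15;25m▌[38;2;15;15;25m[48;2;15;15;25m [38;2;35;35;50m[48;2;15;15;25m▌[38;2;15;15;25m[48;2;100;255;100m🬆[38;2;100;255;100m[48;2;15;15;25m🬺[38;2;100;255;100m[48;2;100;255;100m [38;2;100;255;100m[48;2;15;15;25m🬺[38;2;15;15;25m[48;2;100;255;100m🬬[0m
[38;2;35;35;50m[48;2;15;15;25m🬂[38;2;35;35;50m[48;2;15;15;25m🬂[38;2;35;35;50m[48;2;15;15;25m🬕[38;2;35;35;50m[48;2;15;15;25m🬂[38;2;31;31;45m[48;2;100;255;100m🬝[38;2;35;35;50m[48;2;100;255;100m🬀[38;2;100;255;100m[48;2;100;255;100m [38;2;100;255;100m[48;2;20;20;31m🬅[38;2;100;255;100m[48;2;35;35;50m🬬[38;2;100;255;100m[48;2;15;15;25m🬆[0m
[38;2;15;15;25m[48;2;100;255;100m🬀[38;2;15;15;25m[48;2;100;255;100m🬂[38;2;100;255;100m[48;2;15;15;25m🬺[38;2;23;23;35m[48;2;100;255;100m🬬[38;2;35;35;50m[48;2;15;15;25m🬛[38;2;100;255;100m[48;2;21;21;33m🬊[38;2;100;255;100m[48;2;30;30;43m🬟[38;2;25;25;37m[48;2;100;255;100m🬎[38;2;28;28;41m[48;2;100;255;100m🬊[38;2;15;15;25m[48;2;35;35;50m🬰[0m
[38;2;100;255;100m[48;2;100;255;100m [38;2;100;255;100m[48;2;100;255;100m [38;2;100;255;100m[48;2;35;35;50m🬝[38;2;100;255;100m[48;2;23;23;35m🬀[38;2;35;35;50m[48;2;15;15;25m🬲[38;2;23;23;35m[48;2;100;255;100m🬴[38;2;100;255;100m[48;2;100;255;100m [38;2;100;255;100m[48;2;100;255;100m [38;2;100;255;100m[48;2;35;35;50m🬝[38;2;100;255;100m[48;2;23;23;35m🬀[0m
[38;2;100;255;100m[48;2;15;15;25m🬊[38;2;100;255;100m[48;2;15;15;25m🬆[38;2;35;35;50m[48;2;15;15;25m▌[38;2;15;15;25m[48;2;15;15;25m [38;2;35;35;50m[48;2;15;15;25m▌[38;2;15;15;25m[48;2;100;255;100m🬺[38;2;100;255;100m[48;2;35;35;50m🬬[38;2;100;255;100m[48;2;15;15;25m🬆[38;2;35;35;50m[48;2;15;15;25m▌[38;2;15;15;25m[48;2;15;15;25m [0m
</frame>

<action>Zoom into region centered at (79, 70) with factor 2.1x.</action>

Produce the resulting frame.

<frame>
[38;2;15;15;25m[48;2;15;15;25m [38;2;15;15;25m[48;2;15;15;25m [38;2;35;35;50m[48;2;15;15;25m▌[38;2;15;15;25m[48;2;15;15;25m [38;2;35;35;50m[48;2;15;15;25m▌[38;2;15;15;25m[48;2;15;15;25m [38;2;35;35;50m[48;2;15;15;25m▌[38;2;15;15;25m[48;2;15;15;25m [38;2;35;35;50m[48;2;15;15;25m▌[38;2;15;15;25m[48;2;15;15;25m [0m
[38;2;35;35;50m[48;2;15;15;25m🬂[38;2;35;35;50m[48;2;15;15;25m🬂[38;2;35;35;50m[48;2;15;15;25m🬕[38;2;35;35;50m[48;2;15;15;25m🬂[38;2;35;35;50m[48;2;15;15;25m🬕[38;2;23;23;35m[48;2;100;255;100m🬝[38;2;100;255;100m[48;2;28;28;41m🬱[38;2;35;35;50m[48;2;15;15;25m🬂[38;2;35;35;50m[48;2;15;15;25m🬕[38;2;35;35;50m[48;2;15;15;25m🬂[0m
[38;2;15;15;25m[48;2;35;35;50m🬰[38;2;15;15;25m[48;2;35;35;50m🬰[38;2;28;28;41m[48;2;100;255;100m🬆[38;2;23;23;35m[48;2;100;255;100m🬬[38;2;35;35;50m[48;2;15;15;25m🬛[38;2;100;255;100m[48;2;21;21;33m🬊[38;2;100;255;100m[48;2;15;15;25m🬝[38;2;100;255;100m[48;2;25;25;37m🬟[38;2;28;28;41m[48;2;100;255;100m🬊[38;2;15;15;25m[48;2;35;35;50m🬰[0m
[38;2;15;15;25m[48;2;35;35;50m🬎[38;2;23;23;35m[48;2;100;255;100m🬺[38;2;100;255;100m[48;2;100;255;100m [38;2;100;255;100m[48;2;28;28;41m🬆[38;2;35;35;50m[48;2;15;15;25m🬲[38;2;15;15;25m[48;2;35;35;50m🬎[38;2;35;35;50m[48;2;15;15;25m🬲[38;2;100;255;100m[48;2;28;28;41m🬊[38;2;100;255;100m[48;2;35;35;50m🬝[38;2;100;255;100m[48;2;23;23;35m🬀[0m
[38;2;15;15;25m[48;2;100;255;100m🬝[38;2;15;15;25m[48;2;100;255;100m🬀[38;2;100;255;100m[48;2;100;255;100m [38;2;15;15;25m[48;2;100;255;100m🬸[38;2;35;35;50m[48;2;15;15;25m▌[38;2;15;15;25m[48;2;15;15;25m [38;2;35;35;50m[48;2;15;15;25m▌[38;2;15;15;25m[48;2;15;15;25m [38;2;35;35;50m[48;2;15;15;25m▌[38;2;15;15;25m[48;2;15;15;25m [0m
</frame>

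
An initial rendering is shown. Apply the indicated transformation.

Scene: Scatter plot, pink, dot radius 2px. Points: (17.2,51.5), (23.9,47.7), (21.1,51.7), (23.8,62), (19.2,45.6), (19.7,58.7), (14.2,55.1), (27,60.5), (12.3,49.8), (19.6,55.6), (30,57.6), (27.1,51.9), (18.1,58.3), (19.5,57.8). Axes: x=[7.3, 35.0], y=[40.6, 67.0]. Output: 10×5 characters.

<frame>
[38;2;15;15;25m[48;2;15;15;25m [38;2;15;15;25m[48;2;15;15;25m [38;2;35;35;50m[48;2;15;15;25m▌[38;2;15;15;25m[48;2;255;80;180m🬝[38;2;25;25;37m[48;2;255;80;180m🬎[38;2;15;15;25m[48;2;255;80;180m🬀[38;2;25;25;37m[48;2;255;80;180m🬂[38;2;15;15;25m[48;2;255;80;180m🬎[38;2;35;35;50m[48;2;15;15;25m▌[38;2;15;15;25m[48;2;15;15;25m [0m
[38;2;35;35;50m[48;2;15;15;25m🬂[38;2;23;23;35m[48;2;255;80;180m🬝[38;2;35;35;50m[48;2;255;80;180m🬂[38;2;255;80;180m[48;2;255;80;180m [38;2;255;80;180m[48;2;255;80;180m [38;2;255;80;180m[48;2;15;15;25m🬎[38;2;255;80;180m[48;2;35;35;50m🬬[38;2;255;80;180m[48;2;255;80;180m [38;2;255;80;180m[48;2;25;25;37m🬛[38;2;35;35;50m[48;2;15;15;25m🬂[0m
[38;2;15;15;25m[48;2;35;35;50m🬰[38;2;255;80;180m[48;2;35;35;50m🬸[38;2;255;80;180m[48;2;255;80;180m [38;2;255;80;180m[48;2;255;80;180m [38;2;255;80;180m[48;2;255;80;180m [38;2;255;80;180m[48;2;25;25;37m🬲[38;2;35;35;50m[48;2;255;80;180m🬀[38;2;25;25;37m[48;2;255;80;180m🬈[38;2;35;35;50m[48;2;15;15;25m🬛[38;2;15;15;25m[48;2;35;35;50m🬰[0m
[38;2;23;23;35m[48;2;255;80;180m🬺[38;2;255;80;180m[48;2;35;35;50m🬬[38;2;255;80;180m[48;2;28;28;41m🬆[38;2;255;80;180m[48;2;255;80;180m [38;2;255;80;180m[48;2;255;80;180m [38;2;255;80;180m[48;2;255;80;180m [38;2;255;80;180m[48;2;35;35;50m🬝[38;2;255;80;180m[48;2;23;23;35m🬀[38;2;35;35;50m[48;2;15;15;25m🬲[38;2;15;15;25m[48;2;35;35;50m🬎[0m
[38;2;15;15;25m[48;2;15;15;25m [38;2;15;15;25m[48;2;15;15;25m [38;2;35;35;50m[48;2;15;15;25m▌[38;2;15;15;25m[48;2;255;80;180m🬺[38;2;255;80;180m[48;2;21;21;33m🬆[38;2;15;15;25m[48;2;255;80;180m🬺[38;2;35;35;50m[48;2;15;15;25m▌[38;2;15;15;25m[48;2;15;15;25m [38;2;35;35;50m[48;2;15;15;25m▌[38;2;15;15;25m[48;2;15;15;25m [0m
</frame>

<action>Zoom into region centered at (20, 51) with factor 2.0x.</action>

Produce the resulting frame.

<frame>
[38;2;15;15;25m[48;2;255;80;180m🬀[38;2;15;15;25m[48;2;255;80;180m🬊[38;2;255;80;180m[48;2;28;28;41m🬊[38;2;255;80;180m[48;2;255;80;180m [38;2;255;80;180m[48;2;255;80;180m [38;2;255;80;180m[48;2;15;15;25m🬐[38;2;35;35;50m[48;2;15;15;25m▌[38;2;15;15;25m[48;2;15;15;25m [38;2;35;35;50m[48;2;15;15;25m▌[38;2;15;15;25m[48;2;15;15;25m [0m
[38;2;255;80;180m[48;2;15;15;25m🬊[38;2;255;80;180m[48;2;19;19;30m🬀[38;2;35;35;50m[48;2;255;80;180m🬆[38;2;255;80;180m[48;2;20;20;31m🬑[38;2;255;80;180m[48;2;21;21;33m🬆[38;2;28;28;41m[48;2;255;80;180m🬆[38;2;27;27;40m[48;2;255;80;180m🬬[38;2;35;35;50m[48;2;15;15;25m🬂[38;2;35;35;50m[48;2;15;15;25m🬕[38;2;28;28;41m[48;2;255;80;180m🬆[0m
[38;2;15;15;25m[48;2;35;35;50m🬰[38;2;23;23;35m[48;2;255;80;180m🬺[38;2;255;80;180m[48;2;35;35;50m🬬[38;2;255;80;180m[48;2;21;21;33m🬆[38;2;255;80;180m[48;2;31;31;45m🬁[38;2;255;80;180m[48;2;15;15;25m🬬[38;2;255;80;180m[48;2;28;28;41m🬆[38;2;23;23;35m[48;2;255;80;180m🬬[38;2;255;80;180m[48;2;31;31;45m🬁[38;2;255;80;180m[48;2;15;15;25m🬬[0m
[38;2;15;15;25m[48;2;35;35;50m🬎[38;2;15;15;25m[48;2;35;35;50m🬎[38;2;35;35;50m[48;2;15;15;25m🬲[38;2;19;19;30m[48;2;255;80;180m🬝[38;2;21;21;33m[48;2;255;80;180m🬊[38;2;15;15;25m[48;2;35;35;50m🬎[38;2;35;35;50m[48;2;255;80;180m🬐[38;2;255;80;180m[48;2;255;80;180m [38;2;27;27;40m[48;2;255;80;180m🬸[38;2;15;15;25m[48;2;35;35;50m🬎[0m
[38;2;15;15;25m[48;2;15;15;25m [38;2;15;15;25m[48;2;15;15;25m [38;2;35;35;50m[48;2;15;15;25m▌[38;2;255;80;180m[48;2;15;15;25m🬊[38;2;255;80;180m[48;2;15;15;25m🬝[38;2;255;80;180m[48;2;15;15;25m🬀[38;2;35;35;50m[48;2;15;15;25m▌[38;2;255;80;180m[48;2;15;15;25m🬀[38;2;35;35;50m[48;2;15;15;25m▌[38;2;15;15;25m[48;2;15;15;25m [0m
</frame>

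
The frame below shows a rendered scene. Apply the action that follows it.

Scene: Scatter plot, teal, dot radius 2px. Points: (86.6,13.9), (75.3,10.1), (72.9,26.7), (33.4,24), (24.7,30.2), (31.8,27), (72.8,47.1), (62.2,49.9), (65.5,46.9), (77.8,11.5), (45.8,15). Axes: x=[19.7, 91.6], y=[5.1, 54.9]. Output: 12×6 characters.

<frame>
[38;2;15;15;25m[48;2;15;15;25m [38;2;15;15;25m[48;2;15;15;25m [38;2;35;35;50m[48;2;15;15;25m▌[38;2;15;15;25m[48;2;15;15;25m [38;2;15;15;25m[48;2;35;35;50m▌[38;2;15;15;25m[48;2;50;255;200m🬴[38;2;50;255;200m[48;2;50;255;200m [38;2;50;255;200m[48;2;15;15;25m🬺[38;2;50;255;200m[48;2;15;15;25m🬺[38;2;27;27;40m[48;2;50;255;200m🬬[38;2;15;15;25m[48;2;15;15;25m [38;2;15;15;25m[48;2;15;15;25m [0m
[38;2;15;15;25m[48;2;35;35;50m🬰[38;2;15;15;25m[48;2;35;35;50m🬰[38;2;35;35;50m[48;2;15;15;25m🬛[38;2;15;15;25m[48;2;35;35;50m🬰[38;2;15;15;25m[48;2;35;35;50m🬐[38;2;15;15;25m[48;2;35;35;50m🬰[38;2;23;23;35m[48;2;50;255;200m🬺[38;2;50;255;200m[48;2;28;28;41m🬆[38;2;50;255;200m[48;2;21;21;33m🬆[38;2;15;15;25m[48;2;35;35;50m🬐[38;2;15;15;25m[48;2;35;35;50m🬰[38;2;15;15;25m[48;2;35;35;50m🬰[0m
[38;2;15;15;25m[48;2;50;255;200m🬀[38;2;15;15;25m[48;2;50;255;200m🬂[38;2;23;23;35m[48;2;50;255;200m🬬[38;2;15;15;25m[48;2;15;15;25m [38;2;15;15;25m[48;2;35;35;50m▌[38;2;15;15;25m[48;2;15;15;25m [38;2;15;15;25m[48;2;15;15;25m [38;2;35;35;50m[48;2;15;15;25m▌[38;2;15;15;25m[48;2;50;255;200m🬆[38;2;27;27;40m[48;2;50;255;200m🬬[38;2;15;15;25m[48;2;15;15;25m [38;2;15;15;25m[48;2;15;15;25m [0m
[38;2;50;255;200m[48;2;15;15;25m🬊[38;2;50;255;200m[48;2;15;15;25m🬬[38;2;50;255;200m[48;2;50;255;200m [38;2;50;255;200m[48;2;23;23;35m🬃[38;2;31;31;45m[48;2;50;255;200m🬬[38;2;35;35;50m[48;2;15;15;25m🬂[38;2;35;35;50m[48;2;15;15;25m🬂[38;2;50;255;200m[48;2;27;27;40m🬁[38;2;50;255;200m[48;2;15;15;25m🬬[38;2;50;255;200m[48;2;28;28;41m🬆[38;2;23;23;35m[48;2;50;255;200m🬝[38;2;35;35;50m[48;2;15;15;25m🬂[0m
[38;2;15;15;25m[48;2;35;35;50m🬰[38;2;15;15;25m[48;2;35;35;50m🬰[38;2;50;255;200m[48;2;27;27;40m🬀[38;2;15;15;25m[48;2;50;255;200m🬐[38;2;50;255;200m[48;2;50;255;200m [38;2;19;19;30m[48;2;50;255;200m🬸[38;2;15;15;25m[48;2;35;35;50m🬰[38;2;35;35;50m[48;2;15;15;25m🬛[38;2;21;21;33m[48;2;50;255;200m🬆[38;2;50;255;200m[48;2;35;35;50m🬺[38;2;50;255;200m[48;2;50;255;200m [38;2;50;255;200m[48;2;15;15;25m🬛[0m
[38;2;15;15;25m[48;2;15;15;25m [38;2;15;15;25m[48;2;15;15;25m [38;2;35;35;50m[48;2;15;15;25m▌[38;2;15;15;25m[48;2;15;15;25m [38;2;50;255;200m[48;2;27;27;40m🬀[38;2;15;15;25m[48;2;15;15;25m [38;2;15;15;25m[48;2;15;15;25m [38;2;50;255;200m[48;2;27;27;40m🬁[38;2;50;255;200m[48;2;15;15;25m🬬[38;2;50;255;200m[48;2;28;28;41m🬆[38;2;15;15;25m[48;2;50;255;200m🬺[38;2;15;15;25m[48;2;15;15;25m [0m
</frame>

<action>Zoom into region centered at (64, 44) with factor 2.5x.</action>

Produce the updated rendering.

<frame>
[38;2;15;15;25m[48;2;15;15;25m [38;2;15;15;25m[48;2;15;15;25m [38;2;35;35;50m[48;2;15;15;25m▌[38;2;15;15;25m[48;2;15;15;25m [38;2;23;23;35m[48;2;50;255;200m🬝[38;2;15;15;25m[48;2;50;255;200m🬊[38;2;15;15;25m[48;2;15;15;25m [38;2;35;35;50m[48;2;15;15;25m▌[38;2;15;15;25m[48;2;15;15;25m [38;2;15;15;25m[48;2;35;35;50m▌[38;2;15;15;25m[48;2;15;15;25m [38;2;15;15;25m[48;2;15;15;25m [0m
[38;2;15;15;25m[48;2;35;35;50m🬰[38;2;15;15;25m[48;2;35;35;50m🬰[38;2;35;35;50m[48;2;15;15;25m🬛[38;2;15;15;25m[48;2;35;35;50m🬰[38;2;50;255;200m[48;2;28;28;41m🬊[38;2;50;255;200m[48;2;50;255;200m [38;2;50;255;200m[48;2;25;25;37m🬲[38;2;35;35;50m[48;2;15;15;25m🬛[38;2;21;21;33m[48;2;50;255;200m🬆[38;2;50;255;200m[48;2;35;35;50m🬺[38;2;23;23;35m[48;2;50;255;200m🬬[38;2;15;15;25m[48;2;35;35;50m🬰[0m
[38;2;15;15;25m[48;2;15;15;25m [38;2;15;15;25m[48;2;15;15;25m [38;2;35;35;50m[48;2;15;15;25m▌[38;2;15;15;25m[48;2;15;15;25m [38;2;15;15;25m[48;2;35;35;50m▌[38;2;50;255;200m[48;2;15;15;25m🬊[38;2;50;255;200m[48;2;15;15;25m🬝[38;2;50;255;200m[48;2;23;23;35m🬀[38;2;15;15;25m[48;2;50;255;200m🬺[38;2;50;255;200m[48;2;28;28;41m🬆[38;2;15;15;25m[48;2;15;15;25m [38;2;15;15;25m[48;2;15;15;25m [0m
[38;2;35;35;50m[48;2;15;15;25m🬂[38;2;35;35;50m[48;2;15;15;25m🬂[38;2;35;35;50m[48;2;15;15;25m🬕[38;2;35;35;50m[48;2;15;15;25m🬂[38;2;35;35;50m[48;2;15;15;25m🬨[38;2;35;35;50m[48;2;15;15;25m🬂[38;2;35;35;50m[48;2;15;15;25m🬂[38;2;35;35;50m[48;2;15;15;25m🬕[38;2;35;35;50m[48;2;15;15;25m🬂[38;2;35;35;50m[48;2;15;15;25m🬨[38;2;35;35;50m[48;2;15;15;25m🬂[38;2;35;35;50m[48;2;15;15;25m🬂[0m
[38;2;15;15;25m[48;2;35;35;50m🬰[38;2;15;15;25m[48;2;35;35;50m🬰[38;2;35;35;50m[48;2;15;15;25m🬛[38;2;15;15;25m[48;2;35;35;50m🬰[38;2;15;15;25m[48;2;35;35;50m🬐[38;2;15;15;25m[48;2;35;35;50m🬰[38;2;15;15;25m[48;2;35;35;50m🬰[38;2;35;35;50m[48;2;15;15;25m🬛[38;2;15;15;25m[48;2;35;35;50m🬰[38;2;15;15;25m[48;2;35;35;50m🬐[38;2;15;15;25m[48;2;35;35;50m🬰[38;2;15;15;25m[48;2;35;35;50m🬰[0m
[38;2;15;15;25m[48;2;15;15;25m [38;2;15;15;25m[48;2;15;15;25m [38;2;35;35;50m[48;2;15;15;25m▌[38;2;15;15;25m[48;2;15;15;25m [38;2;15;15;25m[48;2;35;35;50m▌[38;2;15;15;25m[48;2;15;15;25m [38;2;15;15;25m[48;2;15;15;25m [38;2;35;35;50m[48;2;15;15;25m▌[38;2;15;15;25m[48;2;15;15;25m [38;2;15;15;25m[48;2;35;35;50m▌[38;2;15;15;25m[48;2;15;15;25m [38;2;15;15;25m[48;2;15;15;25m [0m
</frame>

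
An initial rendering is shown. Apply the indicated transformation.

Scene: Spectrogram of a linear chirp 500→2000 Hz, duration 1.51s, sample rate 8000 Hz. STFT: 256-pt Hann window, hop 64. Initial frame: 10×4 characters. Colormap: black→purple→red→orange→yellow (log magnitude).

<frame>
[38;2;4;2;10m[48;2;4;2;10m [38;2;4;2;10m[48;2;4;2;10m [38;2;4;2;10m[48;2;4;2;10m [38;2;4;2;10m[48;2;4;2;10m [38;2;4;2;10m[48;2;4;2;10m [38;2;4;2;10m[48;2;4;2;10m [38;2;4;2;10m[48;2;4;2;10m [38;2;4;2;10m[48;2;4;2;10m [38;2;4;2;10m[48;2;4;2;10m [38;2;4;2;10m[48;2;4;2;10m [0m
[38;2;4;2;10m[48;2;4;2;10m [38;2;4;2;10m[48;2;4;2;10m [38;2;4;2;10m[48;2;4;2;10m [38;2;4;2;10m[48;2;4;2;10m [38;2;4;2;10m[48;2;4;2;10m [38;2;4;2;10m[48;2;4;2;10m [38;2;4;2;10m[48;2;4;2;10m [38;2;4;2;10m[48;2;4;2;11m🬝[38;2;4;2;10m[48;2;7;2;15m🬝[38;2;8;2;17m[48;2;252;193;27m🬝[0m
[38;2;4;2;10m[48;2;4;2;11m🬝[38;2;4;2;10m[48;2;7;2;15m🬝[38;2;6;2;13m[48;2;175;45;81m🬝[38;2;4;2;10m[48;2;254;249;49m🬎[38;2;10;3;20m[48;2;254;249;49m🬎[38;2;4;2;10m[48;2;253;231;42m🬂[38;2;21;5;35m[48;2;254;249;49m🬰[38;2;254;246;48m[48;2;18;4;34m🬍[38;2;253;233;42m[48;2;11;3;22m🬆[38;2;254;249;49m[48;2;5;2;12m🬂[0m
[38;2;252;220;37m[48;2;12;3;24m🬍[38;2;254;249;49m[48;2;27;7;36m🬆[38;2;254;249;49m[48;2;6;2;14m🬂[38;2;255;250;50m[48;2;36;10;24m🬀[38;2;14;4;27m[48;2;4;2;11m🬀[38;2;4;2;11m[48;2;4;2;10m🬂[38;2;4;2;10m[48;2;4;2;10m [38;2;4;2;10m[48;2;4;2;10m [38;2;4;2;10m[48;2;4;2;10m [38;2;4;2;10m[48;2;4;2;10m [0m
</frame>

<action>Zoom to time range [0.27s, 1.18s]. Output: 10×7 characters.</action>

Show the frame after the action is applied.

<frame>
[38;2;4;2;10m[48;2;4;2;10m [38;2;4;2;10m[48;2;4;2;10m [38;2;4;2;10m[48;2;4;2;10m [38;2;4;2;10m[48;2;4;2;10m [38;2;4;2;10m[48;2;4;2;10m [38;2;4;2;10m[48;2;4;2;10m [38;2;4;2;10m[48;2;4;2;10m [38;2;4;2;10m[48;2;4;2;10m [38;2;4;2;10m[48;2;4;2;10m [38;2;4;2;10m[48;2;4;2;10m [0m
[38;2;4;2;10m[48;2;4;2;10m [38;2;4;2;10m[48;2;4;2;10m [38;2;4;2;10m[48;2;4;2;10m [38;2;4;2;10m[48;2;4;2;10m [38;2;4;2;10m[48;2;4;2;10m [38;2;4;2;10m[48;2;4;2;10m [38;2;4;2;10m[48;2;4;2;10m [38;2;4;2;10m[48;2;4;2;10m [38;2;4;2;10m[48;2;4;2;10m [38;2;4;2;10m[48;2;4;2;10m [0m
[38;2;4;2;10m[48;2;4;2;10m [38;2;4;2;10m[48;2;4;2;10m [38;2;4;2;10m[48;2;4;2;10m [38;2;4;2;10m[48;2;4;2;10m [38;2;4;2;10m[48;2;4;2;10m [38;2;4;2;10m[48;2;4;2;10m [38;2;4;2;10m[48;2;4;2;10m [38;2;4;2;10m[48;2;4;2;10m [38;2;4;2;10m[48;2;4;2;10m [38;2;4;2;10m[48;2;4;2;10m [0m
[38;2;4;2;10m[48;2;4;2;10m [38;2;4;2;10m[48;2;4;2;10m [38;2;4;2;10m[48;2;4;2;10m [38;2;4;2;10m[48;2;4;2;10m [38;2;4;2;10m[48;2;4;2;10m [38;2;4;2;10m[48;2;4;2;10m [38;2;4;2;10m[48;2;4;2;11m🬝[38;2;4;2;10m[48;2;5;2;11m🬎[38;2;4;2;10m[48;2;9;3;19m🬝[38;2;6;2;14m[48;2;67;16;88m🬝[0m
[38;2;4;2;10m[48;2;5;2;11m🬝[38;2;4;2;10m[48;2;5;2;12m🬎[38;2;4;2;10m[48;2;11;3;23m🬎[38;2;15;4;26m[48;2;250;153;10m🬝[38;2;7;2;16m[48;2;254;249;49m🬎[38;2;12;3;23m[48;2;238;188;55m🬆[38;2;8;2;17m[48;2;253;235;43m🬂[38;2;254;249;49m[48;2;54;13;63m🬋[38;2;254;237;44m[48;2;8;2;17m🬎[38;2;254;249;49m[48;2;35;9;38m🬂[0m
[38;2;36;8;49m[48;2;253;224;39m🬡[38;2;253;235;43m[48;2;42;10;48m🬍[38;2;254;245;47m[48;2;42;11;37m🬆[38;2;254;249;49m[48;2;11;3;22m🬂[38;2;235;168;51m[48;2;5;2;12m🬂[38;2;32;7;57m[48;2;6;2;13m🬀[38;2;9;3;18m[48;2;4;2;10m🬀[38;2;5;2;12m[48;2;4;2;10m🬀[38;2;4;2;11m[48;2;4;2;10m🬀[38;2;4;2;10m[48;2;4;2;10m [0m
[38;2;5;2;12m[48;2;4;2;10m🬂[38;2;5;2;11m[48;2;4;2;10m🬀[38;2;4;2;10m[48;2;4;2;10m [38;2;4;2;10m[48;2;4;2;10m [38;2;4;2;10m[48;2;4;2;10m [38;2;4;2;10m[48;2;4;2;10m [38;2;4;2;10m[48;2;4;2;10m [38;2;4;2;10m[48;2;4;2;10m [38;2;4;2;10m[48;2;4;2;10m [38;2;4;2;10m[48;2;4;2;10m [0m
</frame>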